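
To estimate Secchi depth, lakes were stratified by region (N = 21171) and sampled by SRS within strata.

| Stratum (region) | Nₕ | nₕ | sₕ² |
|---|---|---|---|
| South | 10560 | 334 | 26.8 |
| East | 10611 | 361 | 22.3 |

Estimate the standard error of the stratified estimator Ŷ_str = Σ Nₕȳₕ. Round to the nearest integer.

3922

Var(Ŷ_str) = Σₕ Nₕ²(1 − fₕ)sₕ²/nₕ.
South: 10560²·(1 − 334/10560)·26.8/334 = 8.6647898 × 10^6.
East: 10611²·(1 − 361/10611)·22.3/361 = 6.7185854 × 10^6.
Sum = 1.5383375 × 10^7.
SE = √(1.5383375 × 10^7) = 3922.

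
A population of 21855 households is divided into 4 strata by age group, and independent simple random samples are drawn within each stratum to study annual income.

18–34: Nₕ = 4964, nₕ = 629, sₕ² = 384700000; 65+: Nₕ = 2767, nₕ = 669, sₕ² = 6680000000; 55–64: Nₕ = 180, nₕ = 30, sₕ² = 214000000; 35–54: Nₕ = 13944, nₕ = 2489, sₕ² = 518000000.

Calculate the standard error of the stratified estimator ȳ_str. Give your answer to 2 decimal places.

467.88

Var(ȳ_str) = Σₕ Wₕ²(1 − fₕ)sₕ²/nₕ with Wₕ = Nₕ/N, N = 21855.
18–34: Wₕ = 0.22713338; term = 0.22713338²·(1 − 0.12671233)·384700000/629 = 27554.39.
65+: Wₕ = 0.12660718; term = 0.12660718²·(1 − 0.24177810)·6680000000/669 = 121356.59.
55–64: Wₕ = 0.00823610; term = 0.00823610²·(1 − 0.16666667)·214000000/30 = 403.23169.
35–54: Wₕ = 0.63802334; term = 0.63802334²·(1 − 0.17849971)·518000000/2489 = 69596.229.
Sum = 218910.44.
SE = √(218910.44) = 467.88.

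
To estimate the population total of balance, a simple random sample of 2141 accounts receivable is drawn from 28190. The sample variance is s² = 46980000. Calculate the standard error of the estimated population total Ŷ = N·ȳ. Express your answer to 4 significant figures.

Var(Ŷ) = N²·Var(ȳ) = N²·(1 − n/N)·s²/n.
f = 2141/28190 = 0.07594892; Var(ȳ) = 0.92405108·46980000/2141 = 20276.469.
Var(Ŷ) = 28190² · 20276.469 = 1.6113225 × 10^13.
SE(Ŷ) = √(1.6113225 × 10^13) = 4.014 × 10^6.

4.014 × 10^6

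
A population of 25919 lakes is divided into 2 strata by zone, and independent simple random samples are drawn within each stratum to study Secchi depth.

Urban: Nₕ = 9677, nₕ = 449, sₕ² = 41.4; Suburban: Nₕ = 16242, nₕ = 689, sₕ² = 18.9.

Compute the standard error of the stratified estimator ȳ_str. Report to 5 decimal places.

0.15024

Var(ȳ_str) = Σₕ Wₕ²(1 − fₕ)sₕ²/nₕ with Wₕ = Nₕ/N, N = 25919.
Urban: Wₕ = 0.37335545; term = 0.37335545²·(1 − 0.04639868)·41.4/449 = 0.012256482.
Suburban: Wₕ = 0.62664455; term = 0.62664455²·(1 − 0.04242088)·18.9/689 = 0.010314775.
Sum = 0.022571257.
SE = √(0.022571257) = 0.15024.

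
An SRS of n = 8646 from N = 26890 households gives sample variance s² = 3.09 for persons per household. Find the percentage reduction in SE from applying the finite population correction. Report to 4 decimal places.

17.6308

f = n/N = 8646/26890 = 0.32153217.
SE_no-fpc = √(s²/n) = 0.01890478; SE_fpc = √((1−f)s²/n) = 0.015571708.
Ratio = √(1−f) = 0.82369159. Reduction = 100·(1 − 0.82369159) = 17.6308%.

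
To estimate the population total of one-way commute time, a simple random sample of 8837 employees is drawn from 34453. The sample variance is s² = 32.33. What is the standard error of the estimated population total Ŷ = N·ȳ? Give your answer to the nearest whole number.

1797

Var(Ŷ) = N²·Var(ȳ) = N²·(1 − n/N)·s²/n.
f = 8837/34453 = 0.25649435; Var(ȳ) = 0.74350565·32.33/8837 = 0.0027201016.
Var(Ŷ) = 34453² · 0.0027201016 = 3.2287856 × 10^6.
SE(Ŷ) = √(3.2287856 × 10^6) = 1797.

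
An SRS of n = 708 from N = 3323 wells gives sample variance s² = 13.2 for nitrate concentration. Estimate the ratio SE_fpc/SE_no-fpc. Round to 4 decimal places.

0.8871

f = n/N = 708/3323 = 0.21306049.
SE_no-fpc = √(s²/n) = 0.13654328; SE_fpc = √((1−f)s²/n) = 0.12112701.
Ratio = √(1−f) = 0.88709611.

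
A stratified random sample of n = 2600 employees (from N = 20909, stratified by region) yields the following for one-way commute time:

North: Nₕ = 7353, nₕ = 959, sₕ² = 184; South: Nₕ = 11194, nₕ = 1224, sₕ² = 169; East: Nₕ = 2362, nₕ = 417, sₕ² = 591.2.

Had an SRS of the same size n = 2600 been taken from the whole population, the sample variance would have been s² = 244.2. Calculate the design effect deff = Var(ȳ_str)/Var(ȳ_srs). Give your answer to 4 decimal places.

0.8606

Var(ȳ_str) = Σ Wₕ²(1−fₕ)sₕ²/nₕ with Wₕ = Nₕ/20909:
  North: (7353/20909)²·(1−959/7353)·184/959 = 0.020633357
  South: (11194/20909)²·(1−1224/11194)·169/1224 = 0.035246762
  East: (2362/20909)²·(1−417/2362)·591.2/417 = 0.014898116
  → Var(ȳ_str) = 0.070778235.
Var(ȳ_srs) = (1 − 2600/20909)·244.2/2600 = 0.082243896.
deff = 0.070778235 / 0.082243896 = 0.8606.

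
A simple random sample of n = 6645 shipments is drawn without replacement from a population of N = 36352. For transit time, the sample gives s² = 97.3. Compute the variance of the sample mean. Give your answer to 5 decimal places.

Under SRS without replacement, Var(ȳ) = (1 − f)·s²/n with f = n/N = 6645/36352 = 0.18279599.
Var(ȳ) = (1 − 0.18279599)·97.3/6645 = 0.81720401·0.014642588 = 0.011965982.

0.01197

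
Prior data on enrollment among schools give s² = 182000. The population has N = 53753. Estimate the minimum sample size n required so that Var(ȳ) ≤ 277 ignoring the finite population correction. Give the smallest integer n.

Without fpc, n₀ = s²/D = 182000/277 = 657.0397.
Rounding up, n = 658.

658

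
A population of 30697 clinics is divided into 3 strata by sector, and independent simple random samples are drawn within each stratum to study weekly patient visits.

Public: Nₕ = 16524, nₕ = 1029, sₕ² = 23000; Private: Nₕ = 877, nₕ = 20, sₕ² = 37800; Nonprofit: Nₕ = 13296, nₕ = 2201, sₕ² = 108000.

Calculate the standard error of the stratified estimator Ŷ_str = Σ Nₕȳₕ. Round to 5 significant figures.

Var(Ŷ_str) = Σₕ Nₕ²(1 − fₕ)sₕ²/nₕ.
Public: 16524²·(1 − 1029/16524)·23000/1029 = 5.7229405 × 10^9.
Private: 877²·(1 − 20/877)·37800/20 = 1.4205032 × 10^9.
Nonprofit: 13296²·(1 − 2201/13296)·108000/2201 = 7.2385575 × 10^9.
Sum = 1.4382001 × 10^10.
SE = √(1.4382001 × 10^10) = 119920.

119920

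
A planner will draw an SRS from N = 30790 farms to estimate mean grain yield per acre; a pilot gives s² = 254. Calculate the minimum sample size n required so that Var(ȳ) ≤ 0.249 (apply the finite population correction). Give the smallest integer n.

988

Without fpc, n₀ = s²/D = 254/0.249 = 1020.0803.
With fpc, (1 − n/N)·s²/n ≤ D requires n ≥ n₀/(1 + n₀/N) = 1020.0803/(1 + 1020.0803/30790) = 987.3685.
Rounding up, n = 988.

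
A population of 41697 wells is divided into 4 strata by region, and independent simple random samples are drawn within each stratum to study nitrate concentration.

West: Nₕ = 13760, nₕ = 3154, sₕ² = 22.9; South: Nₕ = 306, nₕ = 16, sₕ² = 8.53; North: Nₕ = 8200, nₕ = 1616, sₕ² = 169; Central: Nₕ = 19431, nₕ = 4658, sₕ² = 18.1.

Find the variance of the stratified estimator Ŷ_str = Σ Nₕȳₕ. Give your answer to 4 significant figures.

Var(Ŷ_str) = Σₕ Nₕ²(1 − fₕ)sₕ²/nₕ.
West: 13760²·(1 − 3154/13760)·22.9/3154 = 1.0596046 × 10^6.
South: 306²·(1 − 16/306)·8.53/16 = 47309.512.
North: 8200²·(1 − 1616/8200)·169/1616 = 5.6461059 × 10^6.
Central: 19431²·(1 − 4658/19431)·18.1/4658 = 1.1154316 × 10^6.
Sum = 7.8684516 × 10^6.

7.868 × 10^6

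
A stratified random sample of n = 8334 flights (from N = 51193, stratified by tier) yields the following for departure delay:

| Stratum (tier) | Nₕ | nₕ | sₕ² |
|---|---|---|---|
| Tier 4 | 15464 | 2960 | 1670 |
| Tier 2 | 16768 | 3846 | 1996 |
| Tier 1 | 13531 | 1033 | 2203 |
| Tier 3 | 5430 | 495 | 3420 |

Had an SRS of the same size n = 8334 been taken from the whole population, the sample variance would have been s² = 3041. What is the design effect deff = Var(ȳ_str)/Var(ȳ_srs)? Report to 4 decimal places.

0.9585

Var(ȳ_str) = Σ Wₕ²(1−fₕ)sₕ²/nₕ with Wₕ = Nₕ/51193:
  Tier 4: (15464/51193)²·(1−2960/15464)·1670/2960 = 0.041626932
  Tier 2: (16768/51193)²·(1−3846/16768)·1996/3846 = 0.042908279
  Tier 1: (13531/51193)²·(1−1033/13531)·2203/1033 = 0.13761426
  Tier 3: (5430/51193)²·(1−495/5430)·3420/495 = 0.070645863
  → Var(ȳ_str) = 0.29279533.
Var(ȳ_srs) = (1 − 8334/51193)·3041/8334 = 0.30548816.
deff = 0.29279533 / 0.30548816 = 0.9585.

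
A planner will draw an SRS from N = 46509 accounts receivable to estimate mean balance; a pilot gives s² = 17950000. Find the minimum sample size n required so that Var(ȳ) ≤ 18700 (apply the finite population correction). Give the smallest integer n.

Without fpc, n₀ = s²/D = 17950000/18700 = 959.8930.
With fpc, (1 − n/N)·s²/n ≤ D requires n ≥ n₀/(1 + n₀/N) = 959.8930/(1 + 959.8930/46509) = 940.4825.
Rounding up, n = 941.

941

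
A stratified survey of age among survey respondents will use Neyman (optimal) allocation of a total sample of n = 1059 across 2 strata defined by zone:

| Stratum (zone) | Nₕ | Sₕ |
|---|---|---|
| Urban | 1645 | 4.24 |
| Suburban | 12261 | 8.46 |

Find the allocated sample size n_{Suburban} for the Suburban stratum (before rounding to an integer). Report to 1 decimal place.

992.3

Neyman allocation: nₕ = n·NₕSₕ / Σⱼ NⱼSⱼ.
Σ NⱼSⱼ = 1645·4.24 + 12261·8.46 = 110702.86.
n_{Suburban} = 1059·12261·8.46 / 110702.86 = 992.3.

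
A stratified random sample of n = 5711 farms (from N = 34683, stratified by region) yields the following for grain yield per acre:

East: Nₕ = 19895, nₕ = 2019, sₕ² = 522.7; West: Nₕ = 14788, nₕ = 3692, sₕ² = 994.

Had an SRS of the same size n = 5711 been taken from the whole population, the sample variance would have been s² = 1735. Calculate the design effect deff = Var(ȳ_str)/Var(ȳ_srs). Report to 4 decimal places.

Var(ȳ_str) = Σ Wₕ²(1−fₕ)sₕ²/nₕ with Wₕ = Nₕ/34683:
  East: (19895/34683)²·(1−2019/19895)·522.7/2019 = 0.076541533
  West: (14788/34683)²·(1−3692/14788)·994/3692 = 0.036725462
  → Var(ȳ_str) = 0.113267.
Var(ȳ_srs) = (1 − 5711/34683)·1735/5711 = 0.25377518.
deff = 0.113267 / 0.25377518 = 0.4463.

0.4463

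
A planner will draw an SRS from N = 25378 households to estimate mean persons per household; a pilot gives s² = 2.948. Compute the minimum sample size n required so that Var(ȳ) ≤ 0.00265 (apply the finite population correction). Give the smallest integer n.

1066

Without fpc, n₀ = s²/D = 2.948/0.00265 = 1112.4528.
With fpc, (1 − n/N)·s²/n ≤ D requires n ≥ n₀/(1 + n₀/N) = 1112.4528/(1 + 1112.4528/25378) = 1065.7359.
Rounding up, n = 1066.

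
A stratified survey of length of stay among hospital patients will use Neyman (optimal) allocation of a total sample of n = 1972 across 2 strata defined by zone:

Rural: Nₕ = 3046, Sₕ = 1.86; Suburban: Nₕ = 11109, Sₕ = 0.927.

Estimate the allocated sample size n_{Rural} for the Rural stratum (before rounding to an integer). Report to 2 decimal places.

Neyman allocation: nₕ = n·NₕSₕ / Σⱼ NⱼSⱼ.
Σ NⱼSⱼ = 3046·1.86 + 11109·0.927 = 15963.603.
n_{Rural} = 1972·3046·1.86 / 15963.603 = 699.87.

699.87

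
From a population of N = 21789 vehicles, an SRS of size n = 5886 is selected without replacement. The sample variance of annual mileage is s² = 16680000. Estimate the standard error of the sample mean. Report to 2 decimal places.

Under SRS without replacement, Var(ȳ) = (1 − f)·s²/n with f = n/N = 5886/21789 = 0.27013631.
Var(ȳ) = (1 − 0.27013631)·16680000/5886 = 0.72986369·2833.843 = 2068.3191.
SE(ȳ) = √(2068.3191) = 45.48.

45.48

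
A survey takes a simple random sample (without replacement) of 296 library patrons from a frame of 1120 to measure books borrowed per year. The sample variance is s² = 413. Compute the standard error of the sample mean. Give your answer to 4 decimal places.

1.0132

Under SRS without replacement, Var(ȳ) = (1 − f)·s²/n with f = n/N = 296/1120 = 0.26428571.
Var(ȳ) = (1 − 0.26428571)·413/296 = 0.73571429·1.3952703 = 1.0265203.
SE(ȳ) = √(1.0265203) = 1.0132.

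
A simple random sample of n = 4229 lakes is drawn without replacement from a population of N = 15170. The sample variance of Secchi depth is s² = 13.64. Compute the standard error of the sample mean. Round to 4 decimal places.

0.0482

Under SRS without replacement, Var(ȳ) = (1 − f)·s²/n with f = n/N = 4229/15170 = 0.27877390.
Var(ȳ) = (1 − 0.27877390)·13.64/4229 = 0.72122610·0.0032253488 = 0.0023262057.
SE(ȳ) = √(0.0023262057) = 0.0482.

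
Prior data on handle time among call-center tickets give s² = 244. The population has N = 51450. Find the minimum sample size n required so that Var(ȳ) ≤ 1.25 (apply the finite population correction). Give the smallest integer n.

195

Without fpc, n₀ = s²/D = 244/1.25 = 195.2000.
With fpc, (1 − n/N)·s²/n ≤ D requires n ≥ n₀/(1 + n₀/N) = 195.2000/(1 + 195.2000/51450) = 194.4622.
Rounding up, n = 195.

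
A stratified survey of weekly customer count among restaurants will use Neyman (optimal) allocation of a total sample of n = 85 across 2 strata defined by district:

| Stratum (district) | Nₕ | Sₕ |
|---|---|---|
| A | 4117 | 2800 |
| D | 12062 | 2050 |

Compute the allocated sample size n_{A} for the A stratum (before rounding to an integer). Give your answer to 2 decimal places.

27.03

Neyman allocation: nₕ = n·NₕSₕ / Σⱼ NⱼSⱼ.
Σ NⱼSⱼ = 4117·2800 + 12062·2050 = 3.62547 × 10^7.
n_{A} = 85·4117·2800 / (3.62547 × 10^7) = 27.03.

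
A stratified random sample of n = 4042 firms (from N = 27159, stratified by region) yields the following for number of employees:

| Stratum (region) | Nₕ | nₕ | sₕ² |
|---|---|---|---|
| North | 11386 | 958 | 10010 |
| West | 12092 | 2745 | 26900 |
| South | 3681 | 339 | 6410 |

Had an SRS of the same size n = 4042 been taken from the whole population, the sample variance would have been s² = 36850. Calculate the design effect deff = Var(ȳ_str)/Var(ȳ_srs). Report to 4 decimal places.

0.4509

Var(ȳ_str) = Σ Wₕ²(1−fₕ)sₕ²/nₕ with Wₕ = Nₕ/27159:
  North: (11386/27159)²·(1−958/11386)·10010/958 = 1.6819505
  West: (12092/27159)²·(1−2745/12092)·26900/2745 = 1.5015948
  South: (3681/27159)²·(1−339/3681)·6410/339 = 0.31535741
  → Var(ȳ_str) = 3.4989027.
Var(ȳ_srs) = (1 − 4042/27159)·36850/4042 = 7.7599492.
deff = 3.4989027 / 7.7599492 = 0.4509.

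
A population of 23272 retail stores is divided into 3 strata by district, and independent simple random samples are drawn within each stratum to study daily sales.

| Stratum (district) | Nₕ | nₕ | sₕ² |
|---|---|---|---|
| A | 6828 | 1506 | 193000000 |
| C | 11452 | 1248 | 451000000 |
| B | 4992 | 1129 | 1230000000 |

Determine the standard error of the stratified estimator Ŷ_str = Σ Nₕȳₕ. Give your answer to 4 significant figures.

8.240 × 10^6

Var(Ŷ_str) = Σₕ Nₕ²(1 − fₕ)sₕ²/nₕ.
A: 6828²·(1 − 1506/6828)·193000000/1506 = 4.6569408 × 10^12.
C: 11452²·(1 − 1248/11452)·451000000/1248 = 4.2229287 × 10^13.
B: 4992²·(1 − 1129/4992)·1230000000/1129 = 2.1009245 × 10^13.
Sum = 6.7895473 × 10^13.
SE = √(6.7895473 × 10^13) = 8.240 × 10^6.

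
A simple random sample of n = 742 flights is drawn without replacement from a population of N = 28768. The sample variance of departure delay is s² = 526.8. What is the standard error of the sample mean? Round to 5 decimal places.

Under SRS without replacement, Var(ȳ) = (1 − f)·s²/n with f = n/N = 742/28768 = 0.02579255.
Var(ȳ) = (1 − 0.02579255)·526.8/742 = 0.97420745·0.70997305 = 0.69166103.
SE(ȳ) = √(0.69166103) = 0.83166.

0.83166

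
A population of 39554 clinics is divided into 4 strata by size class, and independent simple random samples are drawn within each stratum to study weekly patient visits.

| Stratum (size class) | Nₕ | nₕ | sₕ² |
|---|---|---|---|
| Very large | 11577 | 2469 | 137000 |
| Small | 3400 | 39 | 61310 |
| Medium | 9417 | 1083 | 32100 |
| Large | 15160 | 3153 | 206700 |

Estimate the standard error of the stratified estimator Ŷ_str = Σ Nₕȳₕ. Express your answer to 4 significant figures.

Var(Ŷ_str) = Σₕ Nₕ²(1 − fₕ)sₕ²/nₕ.
Very large: 11577²·(1 − 2469/11577)·137000/2469 = 5.8508442 × 10^9.
Small: 3400²·(1 − 39/3400)·61310/39 = 1.7964459 × 10^10.
Medium: 9417²·(1 − 1083/9417)·32100/1083 = 2.3261764 × 10^9.
Large: 15160²·(1 − 3153/15160)·206700/3153 = 1.1933016 × 10^10.
Sum = 3.8074496 × 10^10.
SE = √(3.8074496 × 10^10) = 195100.

195100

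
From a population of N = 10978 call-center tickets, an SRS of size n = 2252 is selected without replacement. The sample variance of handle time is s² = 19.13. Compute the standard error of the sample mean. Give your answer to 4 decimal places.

0.0822

Under SRS without replacement, Var(ȳ) = (1 − f)·s²/n with f = n/N = 2252/10978 = 0.20513755.
Var(ȳ) = (1 − 0.20513755)·19.13/2252 = 0.79486245·0.0084946714 = 0.0067520953.
SE(ȳ) = √(0.0067520953) = 0.0822.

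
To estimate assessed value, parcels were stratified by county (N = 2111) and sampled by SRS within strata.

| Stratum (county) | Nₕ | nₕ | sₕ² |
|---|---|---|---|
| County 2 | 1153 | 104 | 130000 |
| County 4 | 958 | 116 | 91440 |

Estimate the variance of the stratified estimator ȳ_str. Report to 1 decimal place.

Var(ȳ_str) = Σₕ Wₕ²(1 − fₕ)sₕ²/nₕ with Wₕ = Nₕ/N, N = 2111.
County 2: Wₕ = 0.54618664; term = 0.54618664²·(1 − 0.09019948)·130000/104 = 339.26444.
County 4: Wₕ = 0.45381336; term = 0.45381336²·(1 − 0.12108559)·91440/116 = 142.68534.
Sum = 481.94978.

481.9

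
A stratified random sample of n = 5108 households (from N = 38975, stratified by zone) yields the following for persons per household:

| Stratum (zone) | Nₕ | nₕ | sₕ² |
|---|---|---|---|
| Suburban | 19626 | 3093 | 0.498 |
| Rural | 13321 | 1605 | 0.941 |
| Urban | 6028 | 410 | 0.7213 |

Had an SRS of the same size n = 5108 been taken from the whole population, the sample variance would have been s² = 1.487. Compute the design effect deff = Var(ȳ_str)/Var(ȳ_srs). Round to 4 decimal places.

0.5291

Var(ȳ_str) = Σ Wₕ²(1−fₕ)sₕ²/nₕ with Wₕ = Nₕ/38975:
  Suburban: (19626/38975)²·(1−3093/19626)·0.498/3093 = 3.4392254 × 10^-5
  Rural: (13321/38975)²·(1−1605/13321)·0.941/1605 = 6.0236334 × 10^-5
  Urban: (6028/38975)²·(1−410/6028)·0.7213/410 = 3.9220652 × 10^-5
  → Var(ȳ_str) = 1.3384924 × 10^-4.
Var(ȳ_srs) = (1 − 5108/38975)·1.487/5108 = 2.5295932 × 10^-4.
deff = (1.3384924 × 10^-4) / (2.5295932 × 10^-4) = 0.5291.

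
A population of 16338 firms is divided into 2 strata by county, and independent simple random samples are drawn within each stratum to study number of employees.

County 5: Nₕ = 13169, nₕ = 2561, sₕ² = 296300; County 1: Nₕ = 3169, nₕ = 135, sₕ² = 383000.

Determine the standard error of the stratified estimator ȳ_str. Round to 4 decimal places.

12.7569

Var(ȳ_str) = Σₕ Wₕ²(1 − fₕ)sₕ²/nₕ with Wₕ = Nₕ/N, N = 16338.
County 5: Wₕ = 0.80603501; term = 0.80603501²·(1 − 0.19447187)·296300/2561 = 60.549505.
County 1: Wₕ = 0.19396499; term = 0.19396499²·(1 − 0.04260019)·383000/135 = 102.18921.
Sum = 162.73872.
SE = √(162.73872) = 12.7569.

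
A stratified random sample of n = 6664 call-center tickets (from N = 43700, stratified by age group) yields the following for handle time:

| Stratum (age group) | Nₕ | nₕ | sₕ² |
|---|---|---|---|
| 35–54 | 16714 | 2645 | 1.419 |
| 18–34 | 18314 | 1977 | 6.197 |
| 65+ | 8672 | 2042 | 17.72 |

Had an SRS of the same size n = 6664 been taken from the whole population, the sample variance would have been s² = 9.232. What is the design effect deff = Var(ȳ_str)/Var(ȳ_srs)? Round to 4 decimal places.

0.6971

Var(ȳ_str) = Σ Wₕ²(1−fₕ)sₕ²/nₕ with Wₕ = Nₕ/43700:
  35–54: (16714/43700)²·(1−2645/16714)·1.419/2645 = 6.6059833 × 10^-5
  18–34: (18314/43700)²·(1−1977/18314)·6.197/1977 = 4.9109722 × 10^-4
  65+: (8672/43700)²·(1−2042/8672)·17.72/2042 = 2.61263 × 10^-4
  → Var(ȳ_str) = 8.1842005 × 10^-4.
Var(ȳ_srs) = (1 − 6664/43700)·9.232/6664 = 0.0011740956.
deff = (8.1842005 × 10^-4) / 0.0011740956 = 0.6971.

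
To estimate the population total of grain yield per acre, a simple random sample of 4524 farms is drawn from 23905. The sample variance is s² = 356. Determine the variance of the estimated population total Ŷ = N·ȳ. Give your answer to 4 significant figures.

Var(Ŷ) = N²·Var(ȳ) = N²·(1 − n/N)·s²/n.
f = 4524/23905 = 0.18924911; Var(ȳ) = 0.81075089·356/4524 = 0.063799142.
Var(Ŷ) = 23905² · 0.063799142 = 3.6457957 × 10^7.

3.646 × 10^7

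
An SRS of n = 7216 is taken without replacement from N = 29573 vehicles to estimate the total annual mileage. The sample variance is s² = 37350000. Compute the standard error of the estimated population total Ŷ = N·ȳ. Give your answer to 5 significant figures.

Var(Ŷ) = N²·Var(ȳ) = N²·(1 − n/N)·s²/n.
f = 7216/29573 = 0.24400636; Var(ȳ) = 0.75599364·37350000/7216 = 3913.0214.
Var(Ŷ) = 29573² · 3913.0214 = 3.4221811 × 10^12.
SE(Ŷ) = √(3.4221811 × 10^12) = 1.8499 × 10^6.

1.8499 × 10^6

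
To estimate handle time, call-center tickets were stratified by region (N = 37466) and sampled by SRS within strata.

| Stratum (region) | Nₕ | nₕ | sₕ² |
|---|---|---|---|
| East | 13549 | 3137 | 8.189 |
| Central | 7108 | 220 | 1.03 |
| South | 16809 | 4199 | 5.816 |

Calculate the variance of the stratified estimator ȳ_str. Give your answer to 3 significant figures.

6.35 × 10^-4

Var(ȳ_str) = Σₕ Wₕ²(1 − fₕ)sₕ²/nₕ with Wₕ = Nₕ/N, N = 37466.
East: Wₕ = 0.36163455; term = 0.36163455²·(1 − 0.23153000)·8.189/3137 = 2.6235123 × 10^-4.
Central: Wₕ = 0.18971868; term = 0.18971868²·(1 − 0.03095104)·1.03/220 = 1.6329784 × 10^-4.
South: Wₕ = 0.44864677; term = 0.44864677²·(1 − 0.24980665)·5.816/4199 = 2.0915143 × 10^-4.
Sum = 6.348005 × 10^-4.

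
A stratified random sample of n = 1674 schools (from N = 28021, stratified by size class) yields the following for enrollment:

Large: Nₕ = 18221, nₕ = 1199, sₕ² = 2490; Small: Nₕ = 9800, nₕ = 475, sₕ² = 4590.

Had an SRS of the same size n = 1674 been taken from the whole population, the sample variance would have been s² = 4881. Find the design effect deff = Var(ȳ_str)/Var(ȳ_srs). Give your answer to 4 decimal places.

0.7095

Var(ȳ_str) = Σ Wₕ²(1−fₕ)sₕ²/nₕ with Wₕ = Nₕ/28021:
  Large: (18221/28021)²·(1−1199/18221)·2490/1199 = 0.82034342
  Small: (9800/28021)²·(1−475/9800)·4590/475 = 1.1246742
  → Var(ȳ_str) = 1.9450176.
Var(ȳ_srs) = (1 − 1674/28021)·4881/1674 = 2.7415798.
deff = 1.9450176 / 2.7415798 = 0.7095.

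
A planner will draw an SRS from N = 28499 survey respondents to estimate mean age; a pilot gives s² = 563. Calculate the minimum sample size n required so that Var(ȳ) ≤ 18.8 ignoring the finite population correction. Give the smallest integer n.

Without fpc, n₀ = s²/D = 563/18.8 = 29.9468.
Rounding up, n = 30.

30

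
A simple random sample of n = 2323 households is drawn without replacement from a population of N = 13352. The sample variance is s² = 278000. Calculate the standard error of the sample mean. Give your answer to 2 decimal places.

Under SRS without replacement, Var(ȳ) = (1 − f)·s²/n with f = n/N = 2323/13352 = 0.17398143.
Var(ȳ) = (1 − 0.17398143)·278000/2323 = 0.82601857·119.67284 = 98.851986.
SE(ȳ) = √(98.851986) = 9.94.

9.94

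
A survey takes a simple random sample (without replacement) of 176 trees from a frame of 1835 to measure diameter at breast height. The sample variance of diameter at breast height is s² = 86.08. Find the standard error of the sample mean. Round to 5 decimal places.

Under SRS without replacement, Var(ȳ) = (1 − f)·s²/n with f = n/N = 176/1835 = 0.09591281.
Var(ȳ) = (1 − 0.09591281)·86.08/176 = 0.90408719·0.48909091 = 0.44218083.
SE(ȳ) = √(0.44218083) = 0.66497.

0.66497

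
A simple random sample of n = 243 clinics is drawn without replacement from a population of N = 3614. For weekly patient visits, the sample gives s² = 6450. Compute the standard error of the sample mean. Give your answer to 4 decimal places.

4.9758

Under SRS without replacement, Var(ȳ) = (1 − f)·s²/n with f = n/N = 243/3614 = 0.06723852.
Var(ȳ) = (1 − 0.06723852)·6450/243 = 0.93276148·26.54321 = 24.758484.
SE(ȳ) = √(24.758484) = 4.9758.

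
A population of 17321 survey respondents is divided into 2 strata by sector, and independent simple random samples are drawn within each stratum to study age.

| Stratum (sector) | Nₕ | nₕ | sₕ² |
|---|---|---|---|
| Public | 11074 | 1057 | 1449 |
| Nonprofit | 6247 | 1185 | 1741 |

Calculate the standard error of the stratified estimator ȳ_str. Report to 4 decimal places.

Var(ȳ_str) = Σₕ Wₕ²(1 − fₕ)sₕ²/nₕ with Wₕ = Nₕ/N, N = 17321.
Public: Wₕ = 0.63933953; term = 0.63933953²·(1 − 0.09544880)·1449/1057 = 0.50686192.
Nonprofit: Wₕ = 0.36066047; term = 0.36066047²·(1 − 0.18969105)·1741/1185 = 0.15485604.
Sum = 0.66171796.
SE = √(0.66171796) = 0.8135.

0.8135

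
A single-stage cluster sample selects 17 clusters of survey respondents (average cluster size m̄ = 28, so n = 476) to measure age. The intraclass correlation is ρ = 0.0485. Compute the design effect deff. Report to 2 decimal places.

2.31

deff = 1 + (28 − 1)·0.0485 = 1 + 1.3095 = 2.3095.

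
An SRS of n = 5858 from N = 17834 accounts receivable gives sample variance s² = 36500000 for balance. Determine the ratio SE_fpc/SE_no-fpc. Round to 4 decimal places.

f = n/N = 5858/17834 = 0.32847370.
SE_no-fpc = √(s²/n) = 78.935388; SE_fpc = √((1−f)s²/n) = 64.684952.
Ratio = √(1−f) = 0.81946708.

0.8195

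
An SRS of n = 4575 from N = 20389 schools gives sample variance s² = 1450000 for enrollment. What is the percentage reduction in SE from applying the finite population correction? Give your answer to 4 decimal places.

f = n/N = 4575/20389 = 0.22438570.
SE_no-fpc = √(s²/n) = 17.802806; SE_fpc = √((1−f)s²/n) = 15.678747.
Ratio = √(1−f) = 0.88068967. Reduction = 100·(1 − 0.88068967) = 11.9310%.

11.9310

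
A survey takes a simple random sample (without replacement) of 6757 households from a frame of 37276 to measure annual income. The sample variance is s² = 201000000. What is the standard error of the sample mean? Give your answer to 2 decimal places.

156.06

Under SRS without replacement, Var(ȳ) = (1 − f)·s²/n with f = n/N = 6757/37276 = 0.18126945.
Var(ȳ) = (1 − 0.18126945)·201000000/6757 = 0.81873055·29746.929 = 24354.72.
SE(ȳ) = √(24354.72) = 156.06.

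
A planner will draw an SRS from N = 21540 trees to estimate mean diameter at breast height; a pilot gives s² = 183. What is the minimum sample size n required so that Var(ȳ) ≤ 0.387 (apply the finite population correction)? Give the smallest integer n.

463

Without fpc, n₀ = s²/D = 183/0.387 = 472.8682.
With fpc, (1 − n/N)·s²/n ≤ D requires n ≥ n₀/(1 + n₀/N) = 472.8682/(1 + 472.8682/21540) = 462.7103.
Rounding up, n = 463.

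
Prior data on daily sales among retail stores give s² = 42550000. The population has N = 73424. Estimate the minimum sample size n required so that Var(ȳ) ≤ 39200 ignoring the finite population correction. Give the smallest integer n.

1086

Without fpc, n₀ = s²/D = 42550000/39200 = 1085.4592.
Rounding up, n = 1086.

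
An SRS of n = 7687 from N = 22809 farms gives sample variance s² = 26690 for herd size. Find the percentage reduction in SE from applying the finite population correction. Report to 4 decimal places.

18.5762

f = n/N = 7687/22809 = 0.33701609.
SE_no-fpc = √(s²/n) = 1.863356; SE_fpc = √((1−f)s²/n) = 1.5172157.
Ratio = √(1−f) = 0.81423824. Reduction = 100·(1 − 0.81423824) = 18.5762%.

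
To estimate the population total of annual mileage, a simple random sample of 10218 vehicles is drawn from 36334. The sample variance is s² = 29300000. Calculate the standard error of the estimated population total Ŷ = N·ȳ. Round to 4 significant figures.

1.650 × 10^6

Var(Ŷ) = N²·Var(ȳ) = N²·(1 − n/N)·s²/n.
f = 10218/36334 = 0.28122420; Var(ȳ) = 0.71877580·29300000/10218 = 2061.0815.
Var(Ŷ) = 36334² · 2061.0815 = 2.7209564 × 10^12.
SE(Ŷ) = √(2.7209564 × 10^12) = 1.650 × 10^6.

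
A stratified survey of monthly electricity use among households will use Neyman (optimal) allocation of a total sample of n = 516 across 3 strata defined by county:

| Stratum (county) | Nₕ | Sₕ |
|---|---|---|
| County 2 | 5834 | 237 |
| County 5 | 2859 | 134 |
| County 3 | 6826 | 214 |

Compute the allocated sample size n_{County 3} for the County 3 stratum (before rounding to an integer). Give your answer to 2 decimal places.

233.61

Neyman allocation: nₕ = n·NₕSₕ / Σⱼ NⱼSⱼ.
Σ NⱼSⱼ = 5834·237 + 2859·134 + 6826·214 = 3.226528 × 10^6.
n_{County 3} = 516·6826·214 / (3.226528 × 10^6) = 233.61.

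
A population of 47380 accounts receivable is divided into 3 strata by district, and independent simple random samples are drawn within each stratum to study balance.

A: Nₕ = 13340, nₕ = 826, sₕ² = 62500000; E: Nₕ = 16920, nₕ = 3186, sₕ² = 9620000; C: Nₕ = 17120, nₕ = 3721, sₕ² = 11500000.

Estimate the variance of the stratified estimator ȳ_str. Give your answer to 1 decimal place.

6255.2

Var(ȳ_str) = Σₕ Wₕ²(1 − fₕ)sₕ²/nₕ with Wₕ = Nₕ/N, N = 47380.
A: Wₕ = 0.28155340; term = 0.28155340²·(1 − 0.06191904)·62500000/826 = 5626.8046.
E: Wₕ = 0.35711271; term = 0.35711271²·(1 − 0.18829787)·9620000/3186 = 312.5623.
C: Wₕ = 0.36133390; term = 0.36133390²·(1 − 0.21734813)·11500000/3721 = 315.80878.
Sum = 6255.1757.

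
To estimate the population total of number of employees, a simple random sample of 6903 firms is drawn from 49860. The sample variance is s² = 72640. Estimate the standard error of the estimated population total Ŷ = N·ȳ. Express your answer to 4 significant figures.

150100

Var(Ŷ) = N²·Var(ȳ) = N²·(1 − n/N)·s²/n.
f = 6903/49860 = 0.13844765; Var(ȳ) = 0.86155235·72640/6903 = 9.0660818.
Var(Ŷ) = 49860² · 9.0660818 = 2.2538457 × 10^10.
SE(Ŷ) = √(2.2538457 × 10^10) = 150100.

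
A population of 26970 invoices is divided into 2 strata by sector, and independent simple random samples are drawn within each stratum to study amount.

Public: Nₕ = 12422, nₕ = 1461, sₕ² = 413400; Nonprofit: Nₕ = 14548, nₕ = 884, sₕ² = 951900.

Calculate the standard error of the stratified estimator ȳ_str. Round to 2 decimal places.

Var(ȳ_str) = Σₕ Wₕ²(1 − fₕ)sₕ²/nₕ with Wₕ = Nₕ/N, N = 26970.
Public: Wₕ = 0.46058584; term = 0.46058584²·(1 − 0.11761391)·413400/1461 = 52.966352.
Nonprofit: Wₕ = 0.53941416; term = 0.53941416²·(1 − 0.06076437)·951900/884 = 294.27835.
Sum = 347.2447.
SE = √(347.2447) = 18.63.

18.63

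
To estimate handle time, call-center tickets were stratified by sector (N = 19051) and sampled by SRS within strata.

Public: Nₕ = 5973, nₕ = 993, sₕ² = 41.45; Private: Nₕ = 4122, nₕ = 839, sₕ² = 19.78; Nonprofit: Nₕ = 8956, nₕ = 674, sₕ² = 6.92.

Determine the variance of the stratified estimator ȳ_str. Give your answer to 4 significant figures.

Var(ȳ_str) = Σₕ Wₕ²(1 − fₕ)sₕ²/nₕ with Wₕ = Nₕ/N, N = 19051.
Public: Wₕ = 0.31352685; term = 0.31352685²·(1 − 0.16624812)·41.45/993 = 0.0034210671.
Private: Wₕ = 0.21636659; term = 0.21636659²·(1 − 0.20354197)·19.78/839 = 8.7903799 × 10^-4.
Nonprofit: Wₕ = 0.47010656; term = 0.47010656²·(1 − 0.07525681)·6.92/674 = 0.0020982632.
Sum = 0.0063983683.

0.006398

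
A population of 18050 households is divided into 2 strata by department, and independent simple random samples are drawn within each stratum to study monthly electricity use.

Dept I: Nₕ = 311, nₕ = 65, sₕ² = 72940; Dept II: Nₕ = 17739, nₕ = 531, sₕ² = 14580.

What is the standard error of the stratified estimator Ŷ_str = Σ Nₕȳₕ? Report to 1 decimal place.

92018.3

Var(Ŷ_str) = Σₕ Nₕ²(1 − fₕ)sₕ²/nₕ.
Dept I: 311²·(1 − 65/311)·72940/65 = 8.5851502 × 10^7.
Dept II: 17739²·(1 − 531/17739)·14580/531 = 8.3815151 × 10^9.
Sum = 8.4673666 × 10^9.
SE = √(8.4673666 × 10^9) = 92018.3.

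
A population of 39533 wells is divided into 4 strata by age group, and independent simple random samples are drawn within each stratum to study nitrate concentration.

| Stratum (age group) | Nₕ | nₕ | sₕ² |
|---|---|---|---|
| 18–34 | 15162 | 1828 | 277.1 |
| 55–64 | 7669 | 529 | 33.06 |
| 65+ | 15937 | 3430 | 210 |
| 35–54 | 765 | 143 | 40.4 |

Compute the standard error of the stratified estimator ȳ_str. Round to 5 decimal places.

0.17232

Var(ȳ_str) = Σₕ Wₕ²(1 − fₕ)sₕ²/nₕ with Wₕ = Nₕ/N, N = 39533.
18–34: Wₕ = 0.38352769; term = 0.38352769²·(1 − 0.12056457)·277.1/1828 = 0.019609103.
55–64: Wₕ = 0.19398983; term = 0.19398983²·(1 − 0.06897901)·33.06/529 = 0.002189599.
65+: Wₕ = 0.40313156; term = 0.40313156²·(1 − 0.21522244)·210/3430 = 0.0078084593.
35–54: Wₕ = 0.01935092; term = 0.01935092²·(1 − 0.18692810)·40.4/143 = 8.6015675 × 10^-5.
Sum = 0.029693177.
SE = √(0.029693177) = 0.17232.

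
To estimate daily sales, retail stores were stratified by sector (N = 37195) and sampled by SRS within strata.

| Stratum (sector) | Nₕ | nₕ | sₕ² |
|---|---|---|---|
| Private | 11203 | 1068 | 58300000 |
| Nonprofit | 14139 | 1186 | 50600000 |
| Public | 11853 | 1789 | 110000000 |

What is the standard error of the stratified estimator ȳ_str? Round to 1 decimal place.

124.2

Var(ȳ_str) = Σₕ Wₕ²(1 − fₕ)sₕ²/nₕ with Wₕ = Nₕ/N, N = 37195.
Private: Wₕ = 0.30119640; term = 0.30119640²·(1 − 0.09533161)·58300000/1068 = 4480.0851.
Nonprofit: Wₕ = 0.38013174; term = 0.38013174²·(1 − 0.08388146)·50600000/1186 = 5647.8839.
Public: Wₕ = 0.31867186; term = 0.31867186²·(1 − 0.15093225)·110000000/1789 = 5301.6632.
Sum = 15429.632.
SE = √(15429.632) = 124.2.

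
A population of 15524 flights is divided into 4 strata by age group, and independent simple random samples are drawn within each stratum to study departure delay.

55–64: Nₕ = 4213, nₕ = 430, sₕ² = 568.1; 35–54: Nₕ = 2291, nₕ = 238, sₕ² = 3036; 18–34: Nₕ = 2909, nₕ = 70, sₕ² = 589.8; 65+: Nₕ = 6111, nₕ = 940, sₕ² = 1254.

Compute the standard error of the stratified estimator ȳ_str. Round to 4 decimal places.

Var(ȳ_str) = Σₕ Wₕ²(1 − fₕ)sₕ²/nₕ with Wₕ = Nₕ/N, N = 15524.
55–64: Wₕ = 0.27138624; term = 0.27138624²·(1 − 0.10206504)·568.1/430 = 0.087372923.
35–54: Wₕ = 0.14757794; term = 0.14757794²·(1 − 0.10388477)·3036/238 = 0.24896115.
18–34: Wₕ = 0.18738727; term = 0.18738727²·(1 − 0.02406325)·589.8/70 = 0.28874108.
65+: Wₕ = 0.39364854; term = 0.39364854²·(1 − 0.15382098)·1254/940 = 0.17492393.
Sum = 0.79999908.
SE = √(0.79999908) = 0.8944.

0.8944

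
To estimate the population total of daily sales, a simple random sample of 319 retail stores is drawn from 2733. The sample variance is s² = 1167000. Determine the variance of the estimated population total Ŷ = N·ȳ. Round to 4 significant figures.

2.414 × 10^10

Var(Ŷ) = N²·Var(ȳ) = N²·(1 − n/N)·s²/n.
f = 319/2733 = 0.11672155; Var(ȳ) = 0.88327845·1167000/319 = 3231.3039.
Var(Ŷ) = 2733² · 3231.3039 = 2.4135543 × 10^10.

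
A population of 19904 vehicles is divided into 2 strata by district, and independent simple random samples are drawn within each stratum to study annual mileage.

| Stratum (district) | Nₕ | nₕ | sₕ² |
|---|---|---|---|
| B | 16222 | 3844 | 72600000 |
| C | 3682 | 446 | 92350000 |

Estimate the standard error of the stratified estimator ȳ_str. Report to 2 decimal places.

125.70

Var(ȳ_str) = Σₕ Wₕ²(1 − fₕ)sₕ²/nₕ with Wₕ = Nₕ/N, N = 19904.
B: Wₕ = 0.81501206; term = 0.81501206²·(1 − 0.23696215)·72600000/3844 = 9572.5444.
C: Wₕ = 0.18498794; term = 0.18498794²·(1 − 0.12112982)·92350000/446 = 6227.4982.
Sum = 15800.043.
SE = √(15800.043) = 125.70.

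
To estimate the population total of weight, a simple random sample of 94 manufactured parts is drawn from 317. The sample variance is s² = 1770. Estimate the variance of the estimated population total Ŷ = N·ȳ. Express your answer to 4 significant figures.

1.331 × 10^6

Var(Ŷ) = N²·Var(ȳ) = N²·(1 − n/N)·s²/n.
f = 94/317 = 0.29652997; Var(ȳ) = 0.70347003·1770/94 = 13.246191.
Var(Ŷ) = 317² · 13.246191 = 1.3310965 × 10^6.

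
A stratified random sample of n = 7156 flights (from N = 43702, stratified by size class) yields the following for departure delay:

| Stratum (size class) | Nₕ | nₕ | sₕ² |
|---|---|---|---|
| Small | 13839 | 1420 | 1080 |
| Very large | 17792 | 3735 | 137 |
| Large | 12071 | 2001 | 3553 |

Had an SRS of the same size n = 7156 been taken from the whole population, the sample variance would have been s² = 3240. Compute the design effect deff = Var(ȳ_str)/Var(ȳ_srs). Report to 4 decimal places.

Var(ȳ_str) = Σ Wₕ²(1−fₕ)sₕ²/nₕ with Wₕ = Nₕ/43702:
  Small: (13839/43702)²·(1−1420/13839)·1080/1420 = 0.068442225
  Very large: (17792/43702)²·(1−3735/17792)·137/3735 = 0.0048033557
  Large: (12071/43702)²·(1−2001/12071)·3553/2001 = 0.11301035
  → Var(ȳ_str) = 0.18625593.
Var(ȳ_srs) = (1 − 7156/43702)·3240/7156 = 0.37862843.
deff = 0.18625593 / 0.37862843 = 0.4919.

0.4919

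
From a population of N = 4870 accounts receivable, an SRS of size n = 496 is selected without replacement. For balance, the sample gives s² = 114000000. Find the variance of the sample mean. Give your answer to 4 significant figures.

Under SRS without replacement, Var(ȳ) = (1 − f)·s²/n with f = n/N = 496/4870 = 0.10184805.
Var(ȳ) = (1 − 0.10184805)·114000000/496 = 0.89815195·229838.71 = 206430.09.

206400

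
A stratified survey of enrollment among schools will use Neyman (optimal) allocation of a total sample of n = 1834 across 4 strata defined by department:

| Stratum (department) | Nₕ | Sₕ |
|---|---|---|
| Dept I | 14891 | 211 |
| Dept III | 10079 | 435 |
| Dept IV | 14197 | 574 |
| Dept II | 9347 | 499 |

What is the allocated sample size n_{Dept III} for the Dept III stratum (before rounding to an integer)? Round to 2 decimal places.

Neyman allocation: nₕ = n·NₕSₕ / Σⱼ NⱼSⱼ.
Σ NⱼSⱼ = 14891·211 + 10079·435 + 14197·574 + 9347·499 = 2.0339597 × 10^7.
n_{Dept III} = 1834·10079·435 / (2.0339597 × 10^7) = 395.33.

395.33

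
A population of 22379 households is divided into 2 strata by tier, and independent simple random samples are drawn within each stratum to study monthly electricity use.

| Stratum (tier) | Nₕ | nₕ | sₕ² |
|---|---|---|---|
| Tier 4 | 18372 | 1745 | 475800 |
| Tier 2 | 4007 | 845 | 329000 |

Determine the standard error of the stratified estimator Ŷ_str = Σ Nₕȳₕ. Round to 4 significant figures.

297000

Var(Ŷ_str) = Σₕ Nₕ²(1 − fₕ)sₕ²/nₕ.
Tier 4: 18372²·(1 − 1745/18372)·475800/1745 = 8.3291242 × 10^10.
Tier 2: 4007²·(1 − 845/4007)·329000/845 = 4.9331054 × 10^9.
Sum = 8.8224347 × 10^10.
SE = √(8.8224347 × 10^10) = 297000.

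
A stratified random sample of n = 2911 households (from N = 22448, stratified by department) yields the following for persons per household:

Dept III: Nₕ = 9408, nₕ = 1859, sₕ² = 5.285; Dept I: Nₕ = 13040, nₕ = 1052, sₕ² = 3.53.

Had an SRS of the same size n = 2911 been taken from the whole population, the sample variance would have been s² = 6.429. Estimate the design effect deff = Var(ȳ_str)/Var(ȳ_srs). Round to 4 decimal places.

Var(ȳ_str) = Σ Wₕ²(1−fₕ)sₕ²/nₕ with Wₕ = Nₕ/22448:
  Dept III: (9408/22448)²·(1−1859/9408)·5.285/1859 = 4.0067941 × 10^-4
  Dept I: (13040/22448)²·(1−1052/13040)·3.53/1052 = 0.0010409455
  → Var(ȳ_str) = 0.0014416249.
Var(ȳ_srs) = (1 − 2911/22448)·6.429/2911 = 0.0019221242.
deff = 0.0014416249 / 0.0019221242 = 0.7500.

0.7500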